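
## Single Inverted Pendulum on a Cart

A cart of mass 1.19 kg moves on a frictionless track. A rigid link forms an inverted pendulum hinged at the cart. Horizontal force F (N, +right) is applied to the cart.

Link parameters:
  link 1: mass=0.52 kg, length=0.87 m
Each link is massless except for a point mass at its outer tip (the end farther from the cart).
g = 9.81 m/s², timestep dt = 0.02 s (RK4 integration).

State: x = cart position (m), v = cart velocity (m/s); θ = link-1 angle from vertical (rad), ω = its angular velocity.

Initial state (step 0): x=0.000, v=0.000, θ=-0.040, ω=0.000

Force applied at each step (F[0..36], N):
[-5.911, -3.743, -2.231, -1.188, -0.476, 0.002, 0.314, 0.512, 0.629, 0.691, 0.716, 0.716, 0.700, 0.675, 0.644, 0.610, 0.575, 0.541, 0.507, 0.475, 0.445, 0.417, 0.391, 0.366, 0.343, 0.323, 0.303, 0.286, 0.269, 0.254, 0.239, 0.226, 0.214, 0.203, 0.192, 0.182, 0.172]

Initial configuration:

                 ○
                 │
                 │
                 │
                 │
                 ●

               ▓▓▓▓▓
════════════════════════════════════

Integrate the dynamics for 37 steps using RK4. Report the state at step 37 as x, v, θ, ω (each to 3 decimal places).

apply F[0]=-5.911 → step 1: x=-0.001, v=-0.096, θ=-0.039, ω=0.101
apply F[1]=-3.743 → step 2: x=-0.003, v=-0.156, θ=-0.036, ω=0.161
apply F[2]=-2.231 → step 3: x=-0.007, v=-0.190, θ=-0.033, ω=0.193
apply F[3]=-1.188 → step 4: x=-0.011, v=-0.207, θ=-0.029, ω=0.206
apply F[4]=-0.476 → step 5: x=-0.015, v=-0.213, θ=-0.025, ω=0.206
apply F[5]=+0.002 → step 6: x=-0.019, v=-0.211, θ=-0.021, ω=0.199
apply F[6]=+0.314 → step 7: x=-0.023, v=-0.204, θ=-0.017, ω=0.187
apply F[7]=+0.512 → step 8: x=-0.027, v=-0.194, θ=-0.013, ω=0.172
apply F[8]=+0.629 → step 9: x=-0.031, v=-0.183, θ=-0.010, ω=0.156
apply F[9]=+0.691 → step 10: x=-0.035, v=-0.170, θ=-0.007, ω=0.140
apply F[10]=+0.716 → step 11: x=-0.038, v=-0.158, θ=-0.004, ω=0.125
apply F[11]=+0.716 → step 12: x=-0.041, v=-0.146, θ=-0.002, ω=0.110
apply F[12]=+0.700 → step 13: x=-0.044, v=-0.134, θ=0.000, ω=0.096
apply F[13]=+0.675 → step 14: x=-0.046, v=-0.123, θ=0.002, ω=0.083
apply F[14]=+0.644 → step 15: x=-0.049, v=-0.112, θ=0.003, ω=0.072
apply F[15]=+0.610 → step 16: x=-0.051, v=-0.102, θ=0.005, ω=0.061
apply F[16]=+0.575 → step 17: x=-0.053, v=-0.093, θ=0.006, ω=0.052
apply F[17]=+0.541 → step 18: x=-0.055, v=-0.084, θ=0.007, ω=0.043
apply F[18]=+0.507 → step 19: x=-0.056, v=-0.076, θ=0.008, ω=0.036
apply F[19]=+0.475 → step 20: x=-0.058, v=-0.069, θ=0.008, ω=0.029
apply F[20]=+0.445 → step 21: x=-0.059, v=-0.062, θ=0.009, ω=0.024
apply F[21]=+0.417 → step 22: x=-0.060, v=-0.056, θ=0.009, ω=0.018
apply F[22]=+0.391 → step 23: x=-0.061, v=-0.050, θ=0.010, ω=0.014
apply F[23]=+0.366 → step 24: x=-0.062, v=-0.045, θ=0.010, ω=0.010
apply F[24]=+0.343 → step 25: x=-0.063, v=-0.040, θ=0.010, ω=0.007
apply F[25]=+0.323 → step 26: x=-0.064, v=-0.036, θ=0.010, ω=0.004
apply F[26]=+0.303 → step 27: x=-0.065, v=-0.031, θ=0.010, ω=0.001
apply F[27]=+0.286 → step 28: x=-0.065, v=-0.027, θ=0.010, ω=-0.001
apply F[28]=+0.269 → step 29: x=-0.066, v=-0.024, θ=0.010, ω=-0.003
apply F[29]=+0.254 → step 30: x=-0.066, v=-0.020, θ=0.010, ω=-0.005
apply F[30]=+0.239 → step 31: x=-0.066, v=-0.017, θ=0.010, ω=-0.006
apply F[31]=+0.226 → step 32: x=-0.067, v=-0.014, θ=0.010, ω=-0.007
apply F[32]=+0.214 → step 33: x=-0.067, v=-0.011, θ=0.010, ω=-0.008
apply F[33]=+0.203 → step 34: x=-0.067, v=-0.009, θ=0.009, ω=-0.009
apply F[34]=+0.192 → step 35: x=-0.067, v=-0.006, θ=0.009, ω=-0.010
apply F[35]=+0.182 → step 36: x=-0.067, v=-0.004, θ=0.009, ω=-0.011
apply F[36]=+0.172 → step 37: x=-0.068, v=-0.002, θ=0.009, ω=-0.011

Answer: x=-0.068, v=-0.002, θ=0.009, ω=-0.011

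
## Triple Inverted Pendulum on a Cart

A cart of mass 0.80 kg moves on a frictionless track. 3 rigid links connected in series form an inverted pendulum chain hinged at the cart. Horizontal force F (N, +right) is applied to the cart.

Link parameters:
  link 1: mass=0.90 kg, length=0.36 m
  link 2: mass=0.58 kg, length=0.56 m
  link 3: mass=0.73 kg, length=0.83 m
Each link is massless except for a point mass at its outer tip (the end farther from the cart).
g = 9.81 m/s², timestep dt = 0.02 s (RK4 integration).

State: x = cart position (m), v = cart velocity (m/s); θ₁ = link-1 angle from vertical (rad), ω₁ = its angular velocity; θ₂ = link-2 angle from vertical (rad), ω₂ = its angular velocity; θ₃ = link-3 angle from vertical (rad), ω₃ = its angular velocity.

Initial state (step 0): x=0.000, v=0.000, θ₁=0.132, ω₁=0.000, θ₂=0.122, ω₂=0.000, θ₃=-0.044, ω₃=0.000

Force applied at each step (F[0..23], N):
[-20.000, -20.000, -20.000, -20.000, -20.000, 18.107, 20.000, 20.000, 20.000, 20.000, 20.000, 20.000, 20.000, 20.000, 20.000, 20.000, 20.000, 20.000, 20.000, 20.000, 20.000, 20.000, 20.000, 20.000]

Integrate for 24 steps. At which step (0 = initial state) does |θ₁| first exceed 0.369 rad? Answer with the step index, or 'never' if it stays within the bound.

apply F[0]=-20.000 → step 1: x=-0.005, v=-0.542, θ₁=0.148, ω₁=1.573, θ₂=0.122, ω₂=0.033, θ₃=-0.045, ω₃=-0.050
apply F[1]=-20.000 → step 2: x=-0.022, v=-1.070, θ₁=0.195, ω₁=3.120, θ₂=0.123, ω₂=0.045, θ₃=-0.046, ω₃=-0.077
apply F[2]=-20.000 → step 3: x=-0.048, v=-1.552, θ₁=0.272, ω₁=4.536, θ₂=0.124, ω₂=0.050, θ₃=-0.047, ω₃=-0.066
apply F[3]=-20.000 → step 4: x=-0.083, v=-1.948, θ₁=0.374, ω₁=5.657, θ₂=0.126, ω₂=0.110, θ₃=-0.048, ω₃=-0.013
apply F[4]=-20.000 → step 5: x=-0.125, v=-2.238, θ₁=0.495, ω₁=6.410, θ₂=0.129, ω₂=0.285, θ₃=-0.048, ω₃=0.068
apply F[5]=+18.107 → step 6: x=-0.166, v=-1.880, θ₁=0.619, ω₁=5.951, θ₂=0.134, ω₂=0.190, θ₃=-0.047, ω₃=0.040
apply F[6]=+20.000 → step 7: x=-0.200, v=-1.534, θ₁=0.735, ω₁=5.702, θ₂=0.136, ω₂=0.018, θ₃=-0.046, ω₃=0.003
apply F[7]=+20.000 → step 8: x=-0.228, v=-1.209, θ₁=0.848, ω₁=5.626, θ₂=0.135, ω₂=-0.192, θ₃=-0.046, ω₃=-0.031
apply F[8]=+20.000 → step 9: x=-0.249, v=-0.890, θ₁=0.961, ω₁=5.669, θ₂=0.128, ω₂=-0.423, θ₃=-0.047, ω₃=-0.060
apply F[9]=+20.000 → step 10: x=-0.263, v=-0.565, θ₁=1.075, ω₁=5.800, θ₂=0.118, ω₂=-0.662, θ₃=-0.049, ω₃=-0.080
apply F[10]=+20.000 → step 11: x=-0.271, v=-0.229, θ₁=1.193, ω₁=6.005, θ₂=0.102, ω₂=-0.896, θ₃=-0.051, ω₃=-0.094
apply F[11]=+20.000 → step 12: x=-0.272, v=0.125, θ₁=1.316, ω₁=6.281, θ₂=0.082, ω₂=-1.114, θ₃=-0.052, ω₃=-0.101
apply F[12]=+20.000 → step 13: x=-0.266, v=0.503, θ₁=1.445, ω₁=6.636, θ₂=0.058, ω₂=-1.302, θ₃=-0.055, ω₃=-0.102
apply F[13]=+20.000 → step 14: x=-0.252, v=0.913, θ₁=1.582, ω₁=7.094, θ₂=0.030, ω₂=-1.447, θ₃=-0.057, ω₃=-0.101
apply F[14]=+20.000 → step 15: x=-0.229, v=1.365, θ₁=1.730, ω₁=7.699, θ₂=0.000, ω₂=-1.524, θ₃=-0.059, ω₃=-0.099
apply F[15]=+20.000 → step 16: x=-0.197, v=1.881, θ₁=1.891, ω₁=8.535, θ₂=-0.030, ω₂=-1.500, θ₃=-0.061, ω₃=-0.098
apply F[16]=+20.000 → step 17: x=-0.153, v=2.501, θ₁=2.074, ω₁=9.769, θ₂=-0.059, ω₂=-1.313, θ₃=-0.062, ω₃=-0.098
apply F[17]=+20.000 → step 18: x=-0.096, v=3.318, θ₁=2.287, ω₁=11.780, θ₂=-0.081, ω₂=-0.839, θ₃=-0.064, ω₃=-0.096
apply F[18]=+20.000 → step 19: x=-0.018, v=4.576, θ₁=2.556, ω₁=15.573, θ₂=-0.089, ω₂=0.217, θ₃=-0.066, ω₃=-0.075
apply F[19]=+20.000 → step 20: x=0.094, v=6.762, θ₁=2.938, ω₁=23.192, θ₂=-0.064, ω₂=2.300, θ₃=-0.067, ω₃=-0.034
apply F[20]=+20.000 → step 21: x=0.237, v=6.887, θ₁=3.419, ω₁=22.323, θ₂=-0.020, ω₂=1.232, θ₃=-0.070, ω₃=-0.338
apply F[21]=+20.000 → step 22: x=0.359, v=5.480, θ₁=3.795, ω₁=16.046, θ₂=-0.028, ω₂=-1.736, θ₃=-0.080, ω₃=-0.557
apply F[22]=+20.000 → step 23: x=0.461, v=4.780, θ₁=4.084, ω₁=13.186, θ₂=-0.083, ω₂=-3.699, θ₃=-0.092, ω₃=-0.595
apply F[23]=+20.000 → step 24: x=0.552, v=4.387, θ₁=4.334, ω₁=12.017, θ₂=-0.173, ω₂=-5.199, θ₃=-0.103, ω₃=-0.596
|θ₁| = 0.374 > 0.369 first at step 4.

Answer: 4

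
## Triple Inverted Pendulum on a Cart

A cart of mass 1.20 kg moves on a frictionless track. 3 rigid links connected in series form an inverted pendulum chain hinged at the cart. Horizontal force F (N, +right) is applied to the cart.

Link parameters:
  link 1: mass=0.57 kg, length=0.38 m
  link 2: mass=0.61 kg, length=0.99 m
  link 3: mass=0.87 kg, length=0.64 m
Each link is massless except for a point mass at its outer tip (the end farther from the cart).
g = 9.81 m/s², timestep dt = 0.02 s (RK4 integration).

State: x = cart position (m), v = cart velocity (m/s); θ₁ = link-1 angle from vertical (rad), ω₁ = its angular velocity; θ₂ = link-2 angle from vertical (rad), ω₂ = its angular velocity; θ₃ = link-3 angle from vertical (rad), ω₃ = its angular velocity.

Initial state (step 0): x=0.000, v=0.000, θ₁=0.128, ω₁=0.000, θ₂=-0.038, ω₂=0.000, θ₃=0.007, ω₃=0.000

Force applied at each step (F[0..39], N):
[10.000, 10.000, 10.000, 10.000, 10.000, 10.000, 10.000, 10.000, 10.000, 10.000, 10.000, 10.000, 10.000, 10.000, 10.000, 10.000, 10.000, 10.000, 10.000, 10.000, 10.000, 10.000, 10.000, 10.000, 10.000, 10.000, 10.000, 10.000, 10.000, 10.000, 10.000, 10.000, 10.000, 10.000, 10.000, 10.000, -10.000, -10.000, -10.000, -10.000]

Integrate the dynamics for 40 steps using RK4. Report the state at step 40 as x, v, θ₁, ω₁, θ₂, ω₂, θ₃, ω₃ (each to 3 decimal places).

apply F[0]=+10.000 → step 1: x=0.001, v=0.124, θ₁=0.128, ω₁=-0.039, θ₂=-0.039, ω₂=-0.131, θ₃=0.007, ω₃=0.033
apply F[1]=+10.000 → step 2: x=0.005, v=0.248, θ₁=0.126, ω₁=-0.079, θ₂=-0.043, ω₂=-0.263, θ₃=0.008, ω₃=0.069
apply F[2]=+10.000 → step 3: x=0.011, v=0.374, θ₁=0.124, ω₁=-0.120, θ₂=-0.050, ω₂=-0.398, θ₃=0.010, ω₃=0.109
apply F[3]=+10.000 → step 4: x=0.020, v=0.500, θ₁=0.122, ω₁=-0.163, θ₂=-0.059, ω₂=-0.538, θ₃=0.013, ω₃=0.155
apply F[4]=+10.000 → step 5: x=0.031, v=0.629, θ₁=0.118, ω₁=-0.210, θ₂=-0.071, ω₂=-0.683, θ₃=0.016, ω₃=0.209
apply F[5]=+10.000 → step 6: x=0.045, v=0.760, θ₁=0.113, ω₁=-0.262, θ₂=-0.087, ω₂=-0.835, θ₃=0.021, ω₃=0.274
apply F[6]=+10.000 → step 7: x=0.062, v=0.893, θ₁=0.107, ω₁=-0.323, θ₂=-0.105, ω₂=-0.993, θ₃=0.027, ω₃=0.349
apply F[7]=+10.000 → step 8: x=0.081, v=1.030, θ₁=0.100, ω₁=-0.397, θ₂=-0.126, ω₂=-1.158, θ₃=0.035, ω₃=0.435
apply F[8]=+10.000 → step 9: x=0.103, v=1.171, θ₁=0.091, ω₁=-0.490, θ₂=-0.151, ω₂=-1.326, θ₃=0.045, ω₃=0.531
apply F[9]=+10.000 → step 10: x=0.128, v=1.316, θ₁=0.080, ω₁=-0.608, θ₂=-0.179, ω₂=-1.497, θ₃=0.056, ω₃=0.634
apply F[10]=+10.000 → step 11: x=0.156, v=1.466, θ₁=0.067, ω₁=-0.760, θ₂=-0.211, ω₂=-1.665, θ₃=0.070, ω₃=0.742
apply F[11]=+10.000 → step 12: x=0.186, v=1.620, θ₁=0.050, ω₁=-0.953, θ₂=-0.246, ω₂=-1.827, θ₃=0.086, ω₃=0.850
apply F[12]=+10.000 → step 13: x=0.220, v=1.780, θ₁=0.028, ω₁=-1.197, θ₂=-0.284, ω₂=-1.976, θ₃=0.104, ω₃=0.951
apply F[13]=+10.000 → step 14: x=0.258, v=1.944, θ₁=0.001, ω₁=-1.497, θ₂=-0.325, ω₂=-2.108, θ₃=0.124, ω₃=1.040
apply F[14]=+10.000 → step 15: x=0.298, v=2.113, θ₁=-0.032, ω₁=-1.860, θ₂=-0.368, ω₂=-2.216, θ₃=0.146, ω₃=1.109
apply F[15]=+10.000 → step 16: x=0.342, v=2.284, θ₁=-0.073, ω₁=-2.288, θ₂=-0.413, ω₂=-2.294, θ₃=0.168, ω₃=1.152
apply F[16]=+10.000 → step 17: x=0.390, v=2.457, θ₁=-0.124, ω₁=-2.782, θ₂=-0.460, ω₂=-2.338, θ₃=0.192, ω₃=1.161
apply F[17]=+10.000 → step 18: x=0.440, v=2.628, θ₁=-0.185, ω₁=-3.335, θ₂=-0.507, ω₂=-2.343, θ₃=0.214, ω₃=1.128
apply F[18]=+10.000 → step 19: x=0.495, v=2.792, θ₁=-0.258, ω₁=-3.936, θ₂=-0.553, ω₂=-2.307, θ₃=0.236, ω₃=1.045
apply F[19]=+10.000 → step 20: x=0.552, v=2.941, θ₁=-0.343, ω₁=-4.559, θ₂=-0.599, ω₂=-2.231, θ₃=0.256, ω₃=0.901
apply F[20]=+10.000 → step 21: x=0.612, v=3.067, θ₁=-0.440, ω₁=-5.171, θ₂=-0.642, ω₂=-2.125, θ₃=0.272, ω₃=0.691
apply F[21]=+10.000 → step 22: x=0.674, v=3.159, θ₁=-0.549, ω₁=-5.733, θ₂=-0.683, ω₂=-2.005, θ₃=0.283, ω₃=0.413
apply F[22]=+10.000 → step 23: x=0.738, v=3.212, θ₁=-0.669, ω₁=-6.212, θ₂=-0.722, ω₂=-1.895, θ₃=0.288, ω₃=0.075
apply F[23]=+10.000 → step 24: x=0.803, v=3.225, θ₁=-0.797, ω₁=-6.590, θ₂=-0.759, ω₂=-1.815, θ₃=0.286, ω₃=-0.310
apply F[24]=+10.000 → step 25: x=0.867, v=3.203, θ₁=-0.932, ω₁=-6.870, θ₂=-0.795, ω₂=-1.782, θ₃=0.275, ω₃=-0.725
apply F[25]=+10.000 → step 26: x=0.931, v=3.151, θ₁=-1.071, ω₁=-7.068, θ₂=-0.831, ω₂=-1.802, θ₃=0.257, ω₃=-1.154
apply F[26]=+10.000 → step 27: x=0.993, v=3.076, θ₁=-1.214, ω₁=-7.203, θ₂=-0.868, ω₂=-1.877, θ₃=0.229, ω₃=-1.587
apply F[27]=+10.000 → step 28: x=1.054, v=2.986, θ₁=-1.359, ω₁=-7.292, θ₂=-0.907, ω₂=-2.001, θ₃=0.193, ω₃=-2.019
apply F[28]=+10.000 → step 29: x=1.112, v=2.885, θ₁=-1.505, ω₁=-7.347, θ₂=-0.948, ω₂=-2.172, θ₃=0.149, ω₃=-2.448
apply F[29]=+10.000 → step 30: x=1.169, v=2.778, θ₁=-1.653, ω₁=-7.369, θ₂=-0.994, ω₂=-2.382, θ₃=0.095, ω₃=-2.876
apply F[30]=+10.000 → step 31: x=1.223, v=2.669, θ₁=-1.800, ω₁=-7.353, θ₂=-1.044, ω₂=-2.627, θ₃=0.033, ω₃=-3.305
apply F[31]=+10.000 → step 32: x=1.276, v=2.564, θ₁=-1.946, ω₁=-7.286, θ₂=-1.099, ω₂=-2.902, θ₃=-0.037, ω₃=-3.740
apply F[32]=+10.000 → step 33: x=1.326, v=2.467, θ₁=-2.091, ω₁=-7.145, θ₂=-1.160, ω₂=-3.197, θ₃=-0.116, ω₃=-4.184
apply F[33]=+10.000 → step 34: x=1.375, v=2.388, θ₁=-2.232, ω₁=-6.901, θ₂=-1.227, ω₂=-3.501, θ₃=-0.204, ω₃=-4.640
apply F[34]=+10.000 → step 35: x=1.422, v=2.332, θ₁=-2.366, ω₁=-6.519, θ₂=-1.300, ω₂=-3.798, θ₃=-0.302, ω₃=-5.111
apply F[35]=+10.000 → step 36: x=1.468, v=2.308, θ₁=-2.491, ω₁=-5.964, θ₂=-1.379, ω₂=-4.065, θ₃=-0.409, ω₃=-5.600
apply F[36]=-10.000 → step 37: x=1.511, v=2.026, θ₁=-2.611, ω₁=-5.958, θ₂=-1.461, ω₂=-4.156, θ₃=-0.525, ω₃=-6.055
apply F[37]=-10.000 → step 38: x=1.549, v=1.755, θ₁=-2.729, ω₁=-5.818, θ₂=-1.545, ω₂=-4.251, θ₃=-0.651, ω₃=-6.537
apply F[38]=-10.000 → step 39: x=1.582, v=1.505, θ₁=-2.842, ω₁=-5.503, θ₂=-1.631, ω₂=-4.336, θ₃=-0.787, ω₃=-7.043
apply F[39]=-10.000 → step 40: x=1.609, v=1.279, θ₁=-2.947, ω₁=-4.981, θ₂=-1.718, ω₂=-4.393, θ₃=-0.933, ω₃=-7.569

Answer: x=1.609, v=1.279, θ₁=-2.947, ω₁=-4.981, θ₂=-1.718, ω₂=-4.393, θ₃=-0.933, ω₃=-7.569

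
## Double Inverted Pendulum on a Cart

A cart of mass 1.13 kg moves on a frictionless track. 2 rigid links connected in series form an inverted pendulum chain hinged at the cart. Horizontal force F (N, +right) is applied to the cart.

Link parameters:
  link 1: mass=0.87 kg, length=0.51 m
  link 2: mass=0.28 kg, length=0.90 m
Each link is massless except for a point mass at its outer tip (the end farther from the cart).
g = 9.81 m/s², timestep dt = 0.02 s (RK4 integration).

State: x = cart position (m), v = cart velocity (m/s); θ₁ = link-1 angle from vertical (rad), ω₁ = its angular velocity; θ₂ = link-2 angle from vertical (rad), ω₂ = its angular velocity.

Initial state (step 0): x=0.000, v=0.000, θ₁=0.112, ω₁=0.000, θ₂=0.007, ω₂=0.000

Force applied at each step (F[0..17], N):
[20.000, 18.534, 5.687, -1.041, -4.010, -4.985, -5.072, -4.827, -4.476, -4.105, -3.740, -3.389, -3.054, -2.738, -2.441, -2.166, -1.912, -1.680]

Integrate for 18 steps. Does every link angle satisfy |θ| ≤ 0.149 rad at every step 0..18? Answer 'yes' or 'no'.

Answer: yes

Derivation:
apply F[0]=+20.000 → step 1: x=0.003, v=0.328, θ₁=0.106, ω₁=-0.583, θ₂=0.007, ω₂=-0.035
apply F[1]=+18.534 → step 2: x=0.013, v=0.635, θ₁=0.089, ω₁=-1.130, θ₂=0.006, ω₂=-0.064
apply F[2]=+5.687 → step 3: x=0.026, v=0.721, θ₁=0.065, ω₁=-1.260, θ₂=0.004, ω₂=-0.084
apply F[3]=-1.041 → step 4: x=0.041, v=0.692, θ₁=0.041, ω₁=-1.179, θ₂=0.002, ω₂=-0.097
apply F[4]=-4.010 → step 5: x=0.054, v=0.616, θ₁=0.019, ω₁=-1.014, θ₂=0.000, ω₂=-0.105
apply F[5]=-4.985 → step 6: x=0.065, v=0.526, θ₁=0.001, ω₁=-0.833, θ₂=-0.002, ω₂=-0.107
apply F[6]=-5.072 → step 7: x=0.075, v=0.438, θ₁=-0.014, ω₁=-0.663, θ₂=-0.004, ω₂=-0.106
apply F[7]=-4.827 → step 8: x=0.083, v=0.356, θ₁=-0.026, ω₁=-0.513, θ₂=-0.006, ω₂=-0.102
apply F[8]=-4.476 → step 9: x=0.089, v=0.283, θ₁=-0.035, ω₁=-0.385, θ₂=-0.008, ω₂=-0.095
apply F[9]=-4.105 → step 10: x=0.094, v=0.218, θ₁=-0.042, ω₁=-0.276, θ₂=-0.010, ω₂=-0.086
apply F[10]=-3.740 → step 11: x=0.098, v=0.161, θ₁=-0.046, ω₁=-0.185, θ₂=-0.011, ω₂=-0.076
apply F[11]=-3.389 → step 12: x=0.101, v=0.111, θ₁=-0.049, ω₁=-0.110, θ₂=-0.013, ω₂=-0.066
apply F[12]=-3.054 → step 13: x=0.102, v=0.067, θ₁=-0.051, ω₁=-0.048, θ₂=-0.014, ω₂=-0.055
apply F[13]=-2.738 → step 14: x=0.103, v=0.029, θ₁=-0.051, ω₁=0.003, θ₂=-0.015, ω₂=-0.045
apply F[14]=-2.441 → step 15: x=0.104, v=-0.004, θ₁=-0.051, ω₁=0.043, θ₂=-0.016, ω₂=-0.034
apply F[15]=-2.166 → step 16: x=0.103, v=-0.033, θ₁=-0.050, ω₁=0.075, θ₂=-0.016, ω₂=-0.025
apply F[16]=-1.912 → step 17: x=0.102, v=-0.057, θ₁=-0.048, ω₁=0.099, θ₂=-0.017, ω₂=-0.015
apply F[17]=-1.680 → step 18: x=0.101, v=-0.077, θ₁=-0.046, ω₁=0.117, θ₂=-0.017, ω₂=-0.007
Max |angle| over trajectory = 0.112 rad; bound = 0.149 → within bound.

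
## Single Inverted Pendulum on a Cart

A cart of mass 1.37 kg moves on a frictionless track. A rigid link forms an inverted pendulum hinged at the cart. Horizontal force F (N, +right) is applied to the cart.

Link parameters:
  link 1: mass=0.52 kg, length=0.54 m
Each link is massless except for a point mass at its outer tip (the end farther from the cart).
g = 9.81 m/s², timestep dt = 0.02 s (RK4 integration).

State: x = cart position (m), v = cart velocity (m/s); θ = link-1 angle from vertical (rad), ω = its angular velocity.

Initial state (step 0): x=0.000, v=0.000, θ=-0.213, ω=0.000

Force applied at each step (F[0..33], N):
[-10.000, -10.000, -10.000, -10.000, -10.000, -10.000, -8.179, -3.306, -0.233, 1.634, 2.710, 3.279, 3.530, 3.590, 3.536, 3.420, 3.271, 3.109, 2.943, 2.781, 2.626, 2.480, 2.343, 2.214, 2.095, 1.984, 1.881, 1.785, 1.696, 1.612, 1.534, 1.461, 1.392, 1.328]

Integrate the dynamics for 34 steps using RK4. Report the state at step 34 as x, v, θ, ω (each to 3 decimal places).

Answer: x=-0.319, v=-0.113, θ=0.060, ω=-0.061

Derivation:
apply F[0]=-10.000 → step 1: x=-0.001, v=-0.128, θ=-0.211, ω=0.156
apply F[1]=-10.000 → step 2: x=-0.005, v=-0.257, θ=-0.207, ω=0.314
apply F[2]=-10.000 → step 3: x=-0.012, v=-0.387, θ=-0.199, ω=0.475
apply F[3]=-10.000 → step 4: x=-0.021, v=-0.517, θ=-0.188, ω=0.642
apply F[4]=-10.000 → step 5: x=-0.032, v=-0.649, θ=-0.173, ω=0.817
apply F[5]=-10.000 → step 6: x=-0.047, v=-0.782, θ=-0.155, ω=1.000
apply F[6]=-8.179 → step 7: x=-0.063, v=-0.890, θ=-0.134, ω=1.147
apply F[7]=-3.306 → step 8: x=-0.081, v=-0.930, θ=-0.110, ω=1.176
apply F[8]=-0.233 → step 9: x=-0.100, v=-0.927, θ=-0.087, ω=1.134
apply F[9]=+1.634 → step 10: x=-0.118, v=-0.898, θ=-0.065, ω=1.053
apply F[10]=+2.710 → step 11: x=-0.136, v=-0.854, θ=-0.045, ω=0.952
apply F[11]=+3.279 → step 12: x=-0.152, v=-0.804, θ=-0.027, ω=0.846
apply F[12]=+3.530 → step 13: x=-0.168, v=-0.751, θ=-0.012, ω=0.741
apply F[13]=+3.590 → step 14: x=-0.182, v=-0.698, θ=0.002, ω=0.642
apply F[14]=+3.536 → step 15: x=-0.196, v=-0.647, θ=0.014, ω=0.550
apply F[15]=+3.420 → step 16: x=-0.208, v=-0.599, θ=0.024, ω=0.467
apply F[16]=+3.271 → step 17: x=-0.220, v=-0.553, θ=0.033, ω=0.394
apply F[17]=+3.109 → step 18: x=-0.230, v=-0.510, θ=0.040, ω=0.328
apply F[18]=+2.943 → step 19: x=-0.240, v=-0.471, θ=0.046, ω=0.270
apply F[19]=+2.781 → step 20: x=-0.249, v=-0.434, θ=0.051, ω=0.219
apply F[20]=+2.626 → step 21: x=-0.258, v=-0.399, θ=0.055, ω=0.175
apply F[21]=+2.480 → step 22: x=-0.265, v=-0.367, θ=0.058, ω=0.137
apply F[22]=+2.343 → step 23: x=-0.272, v=-0.338, θ=0.060, ω=0.103
apply F[23]=+2.214 → step 24: x=-0.279, v=-0.310, θ=0.062, ω=0.074
apply F[24]=+2.095 → step 25: x=-0.285, v=-0.284, θ=0.063, ω=0.049
apply F[25]=+1.984 → step 26: x=-0.290, v=-0.260, θ=0.064, ω=0.028
apply F[26]=+1.881 → step 27: x=-0.295, v=-0.237, θ=0.065, ω=0.009
apply F[27]=+1.785 → step 28: x=-0.300, v=-0.216, θ=0.065, ω=-0.006
apply F[28]=+1.696 → step 29: x=-0.304, v=-0.196, θ=0.064, ω=-0.020
apply F[29]=+1.612 → step 30: x=-0.308, v=-0.177, θ=0.064, ω=-0.031
apply F[30]=+1.534 → step 31: x=-0.311, v=-0.160, θ=0.063, ω=-0.041
apply F[31]=+1.461 → step 32: x=-0.314, v=-0.143, θ=0.062, ω=-0.049
apply F[32]=+1.392 → step 33: x=-0.317, v=-0.127, θ=0.061, ω=-0.055
apply F[33]=+1.328 → step 34: x=-0.319, v=-0.113, θ=0.060, ω=-0.061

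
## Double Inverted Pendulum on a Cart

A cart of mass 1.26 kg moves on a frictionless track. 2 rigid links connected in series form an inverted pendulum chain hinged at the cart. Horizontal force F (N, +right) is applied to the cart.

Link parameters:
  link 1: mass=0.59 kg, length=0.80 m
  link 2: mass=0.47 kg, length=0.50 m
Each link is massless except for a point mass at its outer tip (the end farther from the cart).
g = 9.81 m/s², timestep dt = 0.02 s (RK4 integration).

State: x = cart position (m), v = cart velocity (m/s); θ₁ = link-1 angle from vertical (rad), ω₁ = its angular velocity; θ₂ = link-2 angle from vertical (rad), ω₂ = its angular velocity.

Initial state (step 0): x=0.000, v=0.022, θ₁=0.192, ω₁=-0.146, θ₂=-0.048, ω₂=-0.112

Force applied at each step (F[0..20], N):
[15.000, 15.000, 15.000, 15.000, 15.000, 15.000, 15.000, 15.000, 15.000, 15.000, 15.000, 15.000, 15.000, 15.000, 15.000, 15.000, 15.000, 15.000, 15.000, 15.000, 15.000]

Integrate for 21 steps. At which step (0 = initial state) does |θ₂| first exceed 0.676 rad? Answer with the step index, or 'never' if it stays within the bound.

Answer: never

Derivation:
apply F[0]=+15.000 → step 1: x=0.002, v=0.225, θ₁=0.188, ω₁=-0.298, θ₂=-0.052, ω₂=-0.300
apply F[1]=+15.000 → step 2: x=0.009, v=0.430, θ₁=0.180, ω₁=-0.455, θ₂=-0.060, ω₂=-0.486
apply F[2]=+15.000 → step 3: x=0.020, v=0.637, θ₁=0.169, ω₁=-0.618, θ₂=-0.072, ω₂=-0.668
apply F[3]=+15.000 → step 4: x=0.034, v=0.846, θ₁=0.155, ω₁=-0.790, θ₂=-0.087, ω₂=-0.847
apply F[4]=+15.000 → step 5: x=0.054, v=1.060, θ₁=0.138, ω₁=-0.973, θ₂=-0.105, ω₂=-1.019
apply F[5]=+15.000 → step 6: x=0.077, v=1.278, θ₁=0.116, ω₁=-1.170, θ₂=-0.127, ω₂=-1.183
apply F[6]=+15.000 → step 7: x=0.105, v=1.500, θ₁=0.091, ω₁=-1.382, θ₂=-0.153, ω₂=-1.337
apply F[7]=+15.000 → step 8: x=0.137, v=1.728, θ₁=0.061, ω₁=-1.612, θ₂=-0.181, ω₂=-1.476
apply F[8]=+15.000 → step 9: x=0.174, v=1.961, θ₁=0.026, ω₁=-1.863, θ₂=-0.212, ω₂=-1.597
apply F[9]=+15.000 → step 10: x=0.215, v=2.198, θ₁=-0.014, ω₁=-2.135, θ₂=-0.244, ω₂=-1.694
apply F[10]=+15.000 → step 11: x=0.262, v=2.439, θ₁=-0.059, ω₁=-2.429, θ₂=-0.279, ω₂=-1.765
apply F[11]=+15.000 → step 12: x=0.313, v=2.681, θ₁=-0.111, ω₁=-2.744, θ₂=-0.315, ω₂=-1.805
apply F[12]=+15.000 → step 13: x=0.369, v=2.920, θ₁=-0.169, ω₁=-3.075, θ₂=-0.351, ω₂=-1.812
apply F[13]=+15.000 → step 14: x=0.430, v=3.152, θ₁=-0.234, ω₁=-3.417, θ₂=-0.387, ω₂=-1.791
apply F[14]=+15.000 → step 15: x=0.495, v=3.370, θ₁=-0.306, ω₁=-3.759, θ₂=-0.423, ω₂=-1.749
apply F[15]=+15.000 → step 16: x=0.564, v=3.568, θ₁=-0.385, ω₁=-4.089, θ₂=-0.457, ω₂=-1.702
apply F[16]=+15.000 → step 17: x=0.637, v=3.738, θ₁=-0.469, ω₁=-4.395, θ₂=-0.491, ω₂=-1.670
apply F[17]=+15.000 → step 18: x=0.714, v=3.878, θ₁=-0.560, ω₁=-4.665, θ₂=-0.524, ω₂=-1.676
apply F[18]=+15.000 → step 19: x=0.792, v=3.983, θ₁=-0.656, ω₁=-4.894, θ₂=-0.558, ω₂=-1.743
apply F[19]=+15.000 → step 20: x=0.873, v=4.054, θ₁=-0.756, ω₁=-5.079, θ₂=-0.594, ω₂=-1.885
apply F[20]=+15.000 → step 21: x=0.954, v=4.094, θ₁=-0.859, ω₁=-5.226, θ₂=-0.634, ω₂=-2.110
max |θ₂| = 0.634 ≤ 0.676 over all 22 states.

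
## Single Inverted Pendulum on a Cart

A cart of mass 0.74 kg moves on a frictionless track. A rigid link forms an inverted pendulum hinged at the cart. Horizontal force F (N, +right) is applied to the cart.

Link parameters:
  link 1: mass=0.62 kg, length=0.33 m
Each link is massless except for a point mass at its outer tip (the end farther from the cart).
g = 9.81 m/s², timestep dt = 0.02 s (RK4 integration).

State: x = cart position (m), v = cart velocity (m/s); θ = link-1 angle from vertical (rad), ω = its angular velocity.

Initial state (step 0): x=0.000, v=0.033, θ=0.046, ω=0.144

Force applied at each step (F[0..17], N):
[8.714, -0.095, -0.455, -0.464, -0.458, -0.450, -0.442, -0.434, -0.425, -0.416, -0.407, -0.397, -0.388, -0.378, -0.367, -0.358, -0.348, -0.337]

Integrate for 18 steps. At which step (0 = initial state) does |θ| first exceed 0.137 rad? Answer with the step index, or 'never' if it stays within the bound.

Answer: never

Derivation:
apply F[0]=+8.714 → step 1: x=0.003, v=0.261, θ=0.042, ω=-0.518
apply F[1]=-0.095 → step 2: x=0.008, v=0.252, θ=0.032, ω=-0.470
apply F[2]=-0.455 → step 3: x=0.013, v=0.235, θ=0.024, ω=-0.403
apply F[3]=-0.464 → step 4: x=0.017, v=0.219, θ=0.016, ω=-0.343
apply F[4]=-0.458 → step 5: x=0.022, v=0.205, θ=0.010, ω=-0.291
apply F[5]=-0.450 → step 6: x=0.026, v=0.192, θ=0.005, ω=-0.247
apply F[6]=-0.442 → step 7: x=0.029, v=0.179, θ=0.000, ω=-0.208
apply F[7]=-0.434 → step 8: x=0.033, v=0.168, θ=-0.004, ω=-0.175
apply F[8]=-0.425 → step 9: x=0.036, v=0.157, θ=-0.007, ω=-0.146
apply F[9]=-0.416 → step 10: x=0.039, v=0.147, θ=-0.010, ω=-0.121
apply F[10]=-0.407 → step 11: x=0.042, v=0.138, θ=-0.012, ω=-0.099
apply F[11]=-0.397 → step 12: x=0.045, v=0.130, θ=-0.014, ω=-0.081
apply F[12]=-0.388 → step 13: x=0.047, v=0.121, θ=-0.015, ω=-0.065
apply F[13]=-0.378 → step 14: x=0.050, v=0.114, θ=-0.016, ω=-0.051
apply F[14]=-0.367 → step 15: x=0.052, v=0.107, θ=-0.017, ω=-0.039
apply F[15]=-0.358 → step 16: x=0.054, v=0.100, θ=-0.018, ω=-0.029
apply F[16]=-0.348 → step 17: x=0.056, v=0.093, θ=-0.018, ω=-0.020
apply F[17]=-0.337 → step 18: x=0.058, v=0.087, θ=-0.019, ω=-0.013
max |θ| = 0.046 ≤ 0.137 over all 19 states.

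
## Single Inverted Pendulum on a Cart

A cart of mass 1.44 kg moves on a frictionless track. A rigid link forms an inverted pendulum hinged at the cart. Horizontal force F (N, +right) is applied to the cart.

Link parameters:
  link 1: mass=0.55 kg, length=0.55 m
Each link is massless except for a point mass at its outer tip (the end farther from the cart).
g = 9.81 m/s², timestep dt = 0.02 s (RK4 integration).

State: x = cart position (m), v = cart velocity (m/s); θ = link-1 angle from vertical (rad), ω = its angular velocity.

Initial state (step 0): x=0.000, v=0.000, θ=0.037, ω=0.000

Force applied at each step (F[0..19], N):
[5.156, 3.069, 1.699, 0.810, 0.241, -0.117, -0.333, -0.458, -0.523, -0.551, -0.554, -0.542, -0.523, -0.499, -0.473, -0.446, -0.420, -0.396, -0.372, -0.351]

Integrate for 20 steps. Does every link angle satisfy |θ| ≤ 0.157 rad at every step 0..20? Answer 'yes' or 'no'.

apply F[0]=+5.156 → step 1: x=0.001, v=0.069, θ=0.036, ω=-0.112
apply F[1]=+3.069 → step 2: x=0.002, v=0.109, θ=0.033, ω=-0.172
apply F[2]=+1.699 → step 3: x=0.005, v=0.130, θ=0.029, ω=-0.200
apply F[3]=+0.810 → step 4: x=0.008, v=0.139, θ=0.025, ω=-0.207
apply F[4]=+0.241 → step 5: x=0.010, v=0.141, θ=0.021, ω=-0.202
apply F[5]=-0.117 → step 6: x=0.013, v=0.138, θ=0.017, ω=-0.189
apply F[6]=-0.333 → step 7: x=0.016, v=0.132, θ=0.014, ω=-0.173
apply F[7]=-0.458 → step 8: x=0.018, v=0.125, θ=0.010, ω=-0.156
apply F[8]=-0.523 → step 9: x=0.021, v=0.117, θ=0.007, ω=-0.138
apply F[9]=-0.551 → step 10: x=0.023, v=0.109, θ=0.005, ω=-0.121
apply F[10]=-0.554 → step 11: x=0.025, v=0.101, θ=0.003, ω=-0.105
apply F[11]=-0.542 → step 12: x=0.027, v=0.093, θ=0.001, ω=-0.091
apply F[12]=-0.523 → step 13: x=0.029, v=0.086, θ=-0.001, ω=-0.078
apply F[13]=-0.499 → step 14: x=0.031, v=0.079, θ=-0.003, ω=-0.066
apply F[14]=-0.473 → step 15: x=0.032, v=0.073, θ=-0.004, ω=-0.056
apply F[15]=-0.446 → step 16: x=0.033, v=0.067, θ=-0.005, ω=-0.047
apply F[16]=-0.420 → step 17: x=0.035, v=0.061, θ=-0.006, ω=-0.038
apply F[17]=-0.396 → step 18: x=0.036, v=0.056, θ=-0.006, ω=-0.031
apply F[18]=-0.372 → step 19: x=0.037, v=0.052, θ=-0.007, ω=-0.025
apply F[19]=-0.351 → step 20: x=0.038, v=0.047, θ=-0.007, ω=-0.020
Max |angle| over trajectory = 0.037 rad; bound = 0.157 → within bound.

Answer: yes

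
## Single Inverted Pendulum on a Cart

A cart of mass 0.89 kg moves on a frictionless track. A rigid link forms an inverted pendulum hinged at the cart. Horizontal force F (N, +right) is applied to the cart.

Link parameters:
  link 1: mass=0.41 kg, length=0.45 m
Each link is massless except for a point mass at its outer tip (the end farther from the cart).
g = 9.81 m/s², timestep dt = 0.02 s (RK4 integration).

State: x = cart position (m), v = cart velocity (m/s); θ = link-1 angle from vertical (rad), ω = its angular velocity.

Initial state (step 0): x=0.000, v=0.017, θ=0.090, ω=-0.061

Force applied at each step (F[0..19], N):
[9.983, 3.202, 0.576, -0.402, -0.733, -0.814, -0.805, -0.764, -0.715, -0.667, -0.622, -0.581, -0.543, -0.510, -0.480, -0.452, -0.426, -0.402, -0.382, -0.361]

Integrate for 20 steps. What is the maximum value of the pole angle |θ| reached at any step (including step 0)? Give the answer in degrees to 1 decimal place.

Answer: 5.2°

Derivation:
apply F[0]=+9.983 → step 1: x=0.002, v=0.233, θ=0.084, ω=-0.500
apply F[1]=+3.202 → step 2: x=0.008, v=0.297, θ=0.073, ω=-0.609
apply F[2]=+0.576 → step 3: x=0.014, v=0.304, θ=0.061, ω=-0.595
apply F[3]=-0.402 → step 4: x=0.020, v=0.290, θ=0.050, ω=-0.540
apply F[4]=-0.733 → step 5: x=0.025, v=0.270, θ=0.040, ω=-0.475
apply F[5]=-0.814 → step 6: x=0.031, v=0.249, θ=0.031, ω=-0.412
apply F[6]=-0.805 → step 7: x=0.035, v=0.228, θ=0.023, ω=-0.355
apply F[7]=-0.764 → step 8: x=0.040, v=0.209, θ=0.017, ω=-0.304
apply F[8]=-0.715 → step 9: x=0.044, v=0.192, θ=0.011, ω=-0.260
apply F[9]=-0.667 → step 10: x=0.047, v=0.176, θ=0.006, ω=-0.221
apply F[10]=-0.622 → step 11: x=0.051, v=0.162, θ=0.002, ω=-0.187
apply F[11]=-0.581 → step 12: x=0.054, v=0.149, θ=-0.001, ω=-0.158
apply F[12]=-0.543 → step 13: x=0.057, v=0.137, θ=-0.004, ω=-0.133
apply F[13]=-0.510 → step 14: x=0.059, v=0.126, θ=-0.007, ω=-0.111
apply F[14]=-0.480 → step 15: x=0.062, v=0.116, θ=-0.009, ω=-0.092
apply F[15]=-0.452 → step 16: x=0.064, v=0.106, θ=-0.010, ω=-0.075
apply F[16]=-0.426 → step 17: x=0.066, v=0.098, θ=-0.012, ω=-0.061
apply F[17]=-0.402 → step 18: x=0.068, v=0.090, θ=-0.013, ω=-0.049
apply F[18]=-0.382 → step 19: x=0.070, v=0.082, θ=-0.014, ω=-0.038
apply F[19]=-0.361 → step 20: x=0.071, v=0.076, θ=-0.014, ω=-0.029
Max |angle| over trajectory = 0.090 rad = 5.2°.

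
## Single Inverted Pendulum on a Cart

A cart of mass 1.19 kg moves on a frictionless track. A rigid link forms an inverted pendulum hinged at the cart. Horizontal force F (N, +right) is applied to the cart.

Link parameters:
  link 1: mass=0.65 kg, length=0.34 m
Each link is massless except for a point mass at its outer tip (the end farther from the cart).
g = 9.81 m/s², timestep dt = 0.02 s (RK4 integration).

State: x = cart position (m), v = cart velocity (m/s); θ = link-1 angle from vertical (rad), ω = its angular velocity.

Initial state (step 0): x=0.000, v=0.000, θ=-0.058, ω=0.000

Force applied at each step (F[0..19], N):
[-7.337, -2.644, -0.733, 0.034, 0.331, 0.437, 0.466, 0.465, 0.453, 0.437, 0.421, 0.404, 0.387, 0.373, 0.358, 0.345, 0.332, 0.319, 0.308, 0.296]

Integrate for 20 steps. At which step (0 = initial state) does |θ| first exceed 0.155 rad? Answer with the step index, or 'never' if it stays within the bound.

Answer: never

Derivation:
apply F[0]=-7.337 → step 1: x=-0.001, v=-0.117, θ=-0.055, ω=0.311
apply F[1]=-2.644 → step 2: x=-0.004, v=-0.156, θ=-0.048, ω=0.395
apply F[2]=-0.733 → step 3: x=-0.007, v=-0.164, θ=-0.040, ω=0.392
apply F[3]=+0.034 → step 4: x=-0.010, v=-0.159, θ=-0.032, ω=0.359
apply F[4]=+0.331 → step 5: x=-0.013, v=-0.150, θ=-0.026, ω=0.316
apply F[5]=+0.437 → step 6: x=-0.016, v=-0.141, θ=-0.020, ω=0.274
apply F[6]=+0.466 → step 7: x=-0.019, v=-0.131, θ=-0.015, ω=0.236
apply F[7]=+0.465 → step 8: x=-0.022, v=-0.122, θ=-0.010, ω=0.202
apply F[8]=+0.453 → step 9: x=-0.024, v=-0.113, θ=-0.007, ω=0.172
apply F[9]=+0.437 → step 10: x=-0.026, v=-0.105, θ=-0.003, ω=0.146
apply F[10]=+0.421 → step 11: x=-0.028, v=-0.098, θ=-0.001, ω=0.123
apply F[11]=+0.404 → step 12: x=-0.030, v=-0.091, θ=0.001, ω=0.104
apply F[12]=+0.387 → step 13: x=-0.032, v=-0.085, θ=0.003, ω=0.087
apply F[13]=+0.373 → step 14: x=-0.033, v=-0.079, θ=0.005, ω=0.072
apply F[14]=+0.358 → step 15: x=-0.035, v=-0.074, θ=0.006, ω=0.059
apply F[15]=+0.345 → step 16: x=-0.036, v=-0.069, θ=0.007, ω=0.048
apply F[16]=+0.332 → step 17: x=-0.038, v=-0.064, θ=0.008, ω=0.039
apply F[17]=+0.319 → step 18: x=-0.039, v=-0.060, θ=0.009, ω=0.031
apply F[18]=+0.308 → step 19: x=-0.040, v=-0.056, θ=0.009, ω=0.024
apply F[19]=+0.296 → step 20: x=-0.041, v=-0.052, θ=0.010, ω=0.018
max |θ| = 0.058 ≤ 0.155 over all 21 states.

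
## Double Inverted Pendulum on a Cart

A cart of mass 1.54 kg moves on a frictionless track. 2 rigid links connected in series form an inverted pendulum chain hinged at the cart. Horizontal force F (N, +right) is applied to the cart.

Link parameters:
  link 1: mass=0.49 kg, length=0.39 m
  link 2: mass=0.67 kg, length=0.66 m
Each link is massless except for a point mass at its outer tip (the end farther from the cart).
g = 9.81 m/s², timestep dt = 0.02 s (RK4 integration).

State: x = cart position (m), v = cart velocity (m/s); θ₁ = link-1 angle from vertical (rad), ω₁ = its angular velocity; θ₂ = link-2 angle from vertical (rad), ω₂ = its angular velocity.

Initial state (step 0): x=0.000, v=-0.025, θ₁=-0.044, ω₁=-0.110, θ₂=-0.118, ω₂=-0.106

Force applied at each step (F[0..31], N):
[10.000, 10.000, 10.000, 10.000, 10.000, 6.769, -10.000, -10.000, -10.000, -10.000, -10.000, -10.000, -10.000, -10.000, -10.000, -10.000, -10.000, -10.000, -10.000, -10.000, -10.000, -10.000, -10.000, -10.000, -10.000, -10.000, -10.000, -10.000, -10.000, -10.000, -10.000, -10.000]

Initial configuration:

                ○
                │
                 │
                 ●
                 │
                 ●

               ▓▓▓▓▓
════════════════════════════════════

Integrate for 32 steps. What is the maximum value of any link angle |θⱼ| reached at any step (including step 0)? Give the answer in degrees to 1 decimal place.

apply F[0]=+10.000 → step 1: x=0.001, v=0.111, θ₁=-0.049, ω₁=-0.435, θ₂=-0.121, ω₂=-0.155
apply F[1]=+10.000 → step 2: x=0.004, v=0.249, θ₁=-0.061, ω₁=-0.771, θ₂=-0.124, ω₂=-0.200
apply F[2]=+10.000 → step 3: x=0.011, v=0.388, θ₁=-0.080, ω₁=-1.128, θ₂=-0.129, ω₂=-0.235
apply F[3]=+10.000 → step 4: x=0.020, v=0.530, θ₁=-0.107, ω₁=-1.513, θ₂=-0.133, ω₂=-0.258
apply F[4]=+10.000 → step 5: x=0.032, v=0.674, θ₁=-0.141, ω₁=-1.935, θ₂=-0.139, ω₂=-0.265
apply F[5]=+6.769 → step 6: x=0.047, v=0.779, θ₁=-0.183, ω₁=-2.291, θ₂=-0.144, ω₂=-0.255
apply F[6]=-10.000 → step 7: x=0.061, v=0.676, θ₁=-0.228, ω₁=-2.171, θ₂=-0.149, ω₂=-0.218
apply F[7]=-10.000 → step 8: x=0.074, v=0.578, θ₁=-0.271, ω₁=-2.114, θ₂=-0.153, ω₂=-0.156
apply F[8]=-10.000 → step 9: x=0.084, v=0.486, θ₁=-0.313, ω₁=-2.116, θ₂=-0.155, ω₂=-0.070
apply F[9]=-10.000 → step 10: x=0.093, v=0.399, θ₁=-0.356, ω₁=-2.174, θ₂=-0.155, ω₂=0.039
apply F[10]=-10.000 → step 11: x=0.100, v=0.314, θ₁=-0.400, ω₁=-2.282, θ₂=-0.153, ω₂=0.169
apply F[11]=-10.000 → step 12: x=0.106, v=0.232, θ₁=-0.447, ω₁=-2.435, θ₂=-0.148, ω₂=0.317
apply F[12]=-10.000 → step 13: x=0.110, v=0.150, θ₁=-0.498, ω₁=-2.627, θ₂=-0.140, ω₂=0.479
apply F[13]=-10.000 → step 14: x=0.112, v=0.068, θ₁=-0.552, ω₁=-2.848, θ₂=-0.129, ω₂=0.650
apply F[14]=-10.000 → step 15: x=0.112, v=-0.017, θ₁=-0.612, ω₁=-3.089, θ₂=-0.114, ω₂=0.823
apply F[15]=-10.000 → step 16: x=0.111, v=-0.106, θ₁=-0.676, ω₁=-3.342, θ₂=-0.096, ω₂=0.991
apply F[16]=-10.000 → step 17: x=0.108, v=-0.199, θ₁=-0.746, ω₁=-3.598, θ₂=-0.075, ω₂=1.146
apply F[17]=-10.000 → step 18: x=0.103, v=-0.298, θ₁=-0.820, ω₁=-3.854, θ₂=-0.051, ω₂=1.282
apply F[18]=-10.000 → step 19: x=0.096, v=-0.404, θ₁=-0.900, ω₁=-4.108, θ₂=-0.024, ω₂=1.396
apply F[19]=-10.000 → step 20: x=0.087, v=-0.515, θ₁=-0.984, ω₁=-4.364, θ₂=0.005, ω₂=1.482
apply F[20]=-10.000 → step 21: x=0.075, v=-0.634, θ₁=-1.074, ω₁=-4.627, θ₂=0.035, ω₂=1.537
apply F[21]=-10.000 → step 22: x=0.061, v=-0.759, θ₁=-1.170, ω₁=-4.906, θ₂=0.066, ω₂=1.559
apply F[22]=-10.000 → step 23: x=0.045, v=-0.892, θ₁=-1.271, ω₁=-5.211, θ₂=0.097, ω₂=1.541
apply F[23]=-10.000 → step 24: x=0.026, v=-1.035, θ₁=-1.378, ω₁=-5.557, θ₂=0.128, ω₂=1.478
apply F[24]=-10.000 → step 25: x=0.003, v=-1.190, θ₁=-1.493, ω₁=-5.964, θ₂=0.156, ω₂=1.359
apply F[25]=-10.000 → step 26: x=-0.022, v=-1.360, θ₁=-1.617, ω₁=-6.458, θ₂=0.182, ω₂=1.169
apply F[26]=-10.000 → step 27: x=-0.051, v=-1.552, θ₁=-1.753, ω₁=-7.078, θ₂=0.202, ω₂=0.886
apply F[27]=-10.000 → step 28: x=-0.084, v=-1.775, θ₁=-1.902, ω₁=-7.882, θ₂=0.216, ω₂=0.477
apply F[28]=-10.000 → step 29: x=-0.122, v=-2.045, θ₁=-2.070, ω₁=-8.959, θ₂=0.220, ω₂=-0.108
apply F[29]=-10.000 → step 30: x=-0.167, v=-2.385, θ₁=-2.263, ω₁=-10.452, θ₂=0.210, ω₂=-0.939
apply F[30]=-10.000 → step 31: x=-0.219, v=-2.829, θ₁=-2.492, ω₁=-12.551, θ₂=0.180, ω₂=-2.096
apply F[31]=-10.000 → step 32: x=-0.281, v=-3.377, θ₁=-2.769, ω₁=-15.263, θ₂=0.124, ω₂=-3.516
Max |angle| over trajectory = 2.769 rad = 158.7°.

Answer: 158.7°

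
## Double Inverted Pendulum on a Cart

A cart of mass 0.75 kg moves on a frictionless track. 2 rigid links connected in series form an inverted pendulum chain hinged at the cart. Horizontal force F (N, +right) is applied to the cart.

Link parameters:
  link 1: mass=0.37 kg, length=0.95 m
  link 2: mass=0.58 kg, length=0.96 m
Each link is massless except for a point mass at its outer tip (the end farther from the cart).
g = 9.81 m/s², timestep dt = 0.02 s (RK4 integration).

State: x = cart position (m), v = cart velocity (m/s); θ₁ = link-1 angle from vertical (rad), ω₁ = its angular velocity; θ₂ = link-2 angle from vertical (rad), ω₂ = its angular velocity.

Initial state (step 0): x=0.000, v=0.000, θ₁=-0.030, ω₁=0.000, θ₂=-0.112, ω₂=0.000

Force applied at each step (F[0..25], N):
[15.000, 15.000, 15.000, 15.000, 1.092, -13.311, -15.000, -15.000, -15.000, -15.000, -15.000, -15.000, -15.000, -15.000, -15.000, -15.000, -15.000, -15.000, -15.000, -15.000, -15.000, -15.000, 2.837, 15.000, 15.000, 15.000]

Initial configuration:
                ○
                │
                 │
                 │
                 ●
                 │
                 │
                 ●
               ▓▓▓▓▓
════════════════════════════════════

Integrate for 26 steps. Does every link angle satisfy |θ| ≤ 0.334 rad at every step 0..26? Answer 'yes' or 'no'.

Answer: yes

Derivation:
apply F[0]=+15.000 → step 1: x=0.004, v=0.407, θ₁=-0.034, ω₁=-0.411, θ₂=-0.112, ω₂=-0.039
apply F[1]=+15.000 → step 2: x=0.016, v=0.816, θ₁=-0.046, ω₁=-0.828, θ₂=-0.114, ω₂=-0.072
apply F[2]=+15.000 → step 3: x=0.037, v=1.226, θ₁=-0.067, ω₁=-1.257, θ₂=-0.115, ω₂=-0.096
apply F[3]=+15.000 → step 4: x=0.065, v=1.639, θ₁=-0.097, ω₁=-1.699, θ₂=-0.117, ω₂=-0.107
apply F[4]=+1.092 → step 5: x=0.099, v=1.687, θ₁=-0.132, ω₁=-1.772, θ₂=-0.119, ω₂=-0.109
apply F[5]=-13.311 → step 6: x=0.129, v=1.368, θ₁=-0.164, ω₁=-1.479, θ₂=-0.122, ω₂=-0.095
apply F[6]=-15.000 → step 7: x=0.153, v=1.017, θ₁=-0.190, ω₁=-1.172, θ₂=-0.123, ω₂=-0.062
apply F[7]=-15.000 → step 8: x=0.170, v=0.677, θ₁=-0.211, ω₁=-0.894, θ₂=-0.124, ω₂=-0.013
apply F[8]=-15.000 → step 9: x=0.180, v=0.346, θ₁=-0.226, ω₁=-0.637, θ₂=-0.124, ω₂=0.051
apply F[9]=-15.000 → step 10: x=0.184, v=0.020, θ₁=-0.237, ω₁=-0.396, θ₂=-0.122, ω₂=0.125
apply F[10]=-15.000 → step 11: x=0.181, v=-0.302, θ₁=-0.242, ω₁=-0.167, θ₂=-0.118, ω₂=0.208
apply F[11]=-15.000 → step 12: x=0.172, v=-0.622, θ₁=-0.243, ω₁=0.057, θ₂=-0.113, ω₂=0.296
apply F[12]=-15.000 → step 13: x=0.156, v=-0.944, θ₁=-0.240, ω₁=0.281, θ₂=-0.107, ω₂=0.387
apply F[13]=-15.000 → step 14: x=0.134, v=-1.268, θ₁=-0.232, ω₁=0.509, θ₂=-0.098, ω₂=0.478
apply F[14]=-15.000 → step 15: x=0.105, v=-1.598, θ₁=-0.220, ω₁=0.748, θ₂=-0.088, ω₂=0.566
apply F[15]=-15.000 → step 16: x=0.070, v=-1.935, θ₁=-0.202, ω₁=1.002, θ₂=-0.075, ω₂=0.648
apply F[16]=-15.000 → step 17: x=0.028, v=-2.281, θ₁=-0.179, ω₁=1.276, θ₂=-0.062, ω₂=0.721
apply F[17]=-15.000 → step 18: x=-0.021, v=-2.639, θ₁=-0.151, ω₁=1.577, θ₂=-0.047, ω₂=0.781
apply F[18]=-15.000 → step 19: x=-0.078, v=-3.009, θ₁=-0.116, ω₁=1.909, θ₂=-0.030, ω₂=0.826
apply F[19]=-15.000 → step 20: x=-0.142, v=-3.392, θ₁=-0.074, ω₁=2.274, θ₂=-0.014, ω₂=0.854
apply F[20]=-15.000 → step 21: x=-0.214, v=-3.786, θ₁=-0.025, ω₁=2.671, θ₂=0.004, ω₂=0.865
apply F[21]=-15.000 → step 22: x=-0.293, v=-4.186, θ₁=0.033, ω₁=3.092, θ₂=0.021, ω₂=0.867
apply F[22]=+2.837 → step 23: x=-0.376, v=-4.111, θ₁=0.094, ω₁=3.027, θ₂=0.038, ω₂=0.865
apply F[23]=+15.000 → step 24: x=-0.455, v=-3.724, θ₁=0.151, ω₁=2.657, θ₂=0.055, ω₂=0.849
apply F[24]=+15.000 → step 25: x=-0.525, v=-3.353, θ₁=0.200, ω₁=2.332, θ₂=0.072, ω₂=0.810
apply F[25]=+15.000 → step 26: x=-0.589, v=-2.999, θ₁=0.244, ω₁=2.052, θ₂=0.088, ω₂=0.746
Max |angle| over trajectory = 0.244 rad; bound = 0.334 → within bound.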